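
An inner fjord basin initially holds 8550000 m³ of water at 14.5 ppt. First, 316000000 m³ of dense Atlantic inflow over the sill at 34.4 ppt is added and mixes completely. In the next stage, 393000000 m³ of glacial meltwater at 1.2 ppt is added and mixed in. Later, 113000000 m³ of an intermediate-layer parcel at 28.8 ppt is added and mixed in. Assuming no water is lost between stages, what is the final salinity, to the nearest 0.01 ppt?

17.72 ppt

Mass of salt is conserved:
Initial salt = 8,550,000×14.5 = 123,975,000
After stage 1: salt = 123,975,000 + 316,000,000×34.4 = 10,994,375,000; volume = 324,550,000 m³; S = 33.876 ppt
After stage 2: salt = 10,994,375,000 + 393,000,000×1.2 = 11,465,975,000; volume = 717,550,000 m³; S = 15.979 ppt
After stage 3: salt = 11,465,975,000 + 113,000,000×28.8 = 14,720,375,000; volume = 830,550,000 m³
S = 14,720,375,000 / 830,550,000 = 17.7236 ppt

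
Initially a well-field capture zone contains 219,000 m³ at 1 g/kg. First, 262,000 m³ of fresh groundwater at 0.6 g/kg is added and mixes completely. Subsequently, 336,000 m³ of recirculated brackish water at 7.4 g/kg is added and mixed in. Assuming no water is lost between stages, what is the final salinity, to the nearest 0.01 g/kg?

Mass of salt is conserved:
Initial salt = 219,000×1 = 219,000
After stage 1: salt = 219,000 + 262,000×0.6 = 376,200; volume = 481,000 m³; S = 0.782 g/kg
After stage 2: salt = 376,200 + 336,000×7.4 = 2,862,600; volume = 817,000 m³
S = 2,862,600 / 817,000 = 3.5038 g/kg

3.50 g/kg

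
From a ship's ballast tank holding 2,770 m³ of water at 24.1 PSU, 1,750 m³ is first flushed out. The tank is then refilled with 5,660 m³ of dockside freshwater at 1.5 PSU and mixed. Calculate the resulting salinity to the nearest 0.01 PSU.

4.95 PSU

Remaining after removal: 1,020 m³ at 24.1 PSU (salt = 24,582)
After addition: salt = 24,582 + 5,660×1.5 = 33,072; volume = 6,680 m³
S = 33,072 / 6,680 = 4.9509 PSU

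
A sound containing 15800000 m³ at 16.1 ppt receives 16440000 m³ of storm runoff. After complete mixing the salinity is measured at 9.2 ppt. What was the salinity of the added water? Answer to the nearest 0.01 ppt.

Salt balance: 15,800,000×16.1 + 16,440,000×S = 32,240,000×9.2
254,380,000 + 16,440,000·S = 296,608,000
S = (296,608,000 − 254,380,000) / 16,440,000 = 2.5686 ppt

2.57 ppt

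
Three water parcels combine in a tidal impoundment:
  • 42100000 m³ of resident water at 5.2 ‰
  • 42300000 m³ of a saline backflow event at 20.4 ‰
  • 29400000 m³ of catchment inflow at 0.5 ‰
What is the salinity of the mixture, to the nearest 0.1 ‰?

By conservation of dissolved salt,
salt = 42,100,000×5.2 + 42,300,000×20.4 + 29,400,000×0.5 = 218,920,000 + 862,920,000 + 14,700,000 = 1,096,540,000
volume = 42,100,000 + 42,300,000 + 29,400,000 = 113,800,000 m³
S = 1,096,540,000 / 113,800,000 = 9.636 ‰

9.6 ‰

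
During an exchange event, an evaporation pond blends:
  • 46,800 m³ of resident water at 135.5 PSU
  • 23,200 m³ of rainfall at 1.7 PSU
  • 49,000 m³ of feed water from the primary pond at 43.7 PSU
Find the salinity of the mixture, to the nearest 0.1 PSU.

71.6 PSU

Salt balance:
salt = 46,800×135.5 + 23,200×1.7 + 49,000×43.7 = 6,341,400 + 39,440 + 2,141,300 = 8,522,140
volume = 46,800 + 23,200 + 49,000 = 119,000 m³
S = 8,522,140 / 119,000 = 71.615 PSU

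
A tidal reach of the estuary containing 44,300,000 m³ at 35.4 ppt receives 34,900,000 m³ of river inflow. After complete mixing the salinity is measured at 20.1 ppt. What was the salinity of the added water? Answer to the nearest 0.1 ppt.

0.7 ppt

Salt balance: 44,300,000×35.4 + 34,900,000×S = 79,200,000×20.1
1,568,220,000 + 34,900,000·S = 1,591,920,000
S = (1,591,920,000 − 1,568,220,000) / 34,900,000 = 0.6791 ppt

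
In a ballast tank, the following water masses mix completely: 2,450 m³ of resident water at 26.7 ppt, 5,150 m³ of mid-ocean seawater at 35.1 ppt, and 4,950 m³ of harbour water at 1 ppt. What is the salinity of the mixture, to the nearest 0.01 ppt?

Salt balance:
salt = 2,450×26.7 + 5,150×35.1 + 4,950×1 = 65,415 + 180,765 + 4,950 = 251,130
volume = 2,450 + 5,150 + 4,950 = 12,550 m³
S = 251,130 / 12,550 = 20.0104 ppt

20.01 ppt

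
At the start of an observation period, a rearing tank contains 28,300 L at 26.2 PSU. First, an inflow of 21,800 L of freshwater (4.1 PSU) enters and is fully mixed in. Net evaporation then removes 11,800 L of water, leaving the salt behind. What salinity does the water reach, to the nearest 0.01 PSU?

After mixing: salt = 28,300×26.2 + 21,800×4.1 = 830,840; volume = 50,100 L
After evaporation: salt unchanged = 830,840; volume = 50,100 − 11,800 = 38,300 L
S = 830,840 / 38,300 = 21.693 PSU

21.69 PSU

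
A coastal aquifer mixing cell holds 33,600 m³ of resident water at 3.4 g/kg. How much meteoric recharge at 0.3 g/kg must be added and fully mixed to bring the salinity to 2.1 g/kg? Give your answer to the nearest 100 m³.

24300 m³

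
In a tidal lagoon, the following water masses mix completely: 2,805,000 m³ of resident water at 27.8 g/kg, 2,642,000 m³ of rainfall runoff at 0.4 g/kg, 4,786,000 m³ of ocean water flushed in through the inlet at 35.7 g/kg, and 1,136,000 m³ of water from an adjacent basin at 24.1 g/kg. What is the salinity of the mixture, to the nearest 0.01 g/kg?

24.39 g/kg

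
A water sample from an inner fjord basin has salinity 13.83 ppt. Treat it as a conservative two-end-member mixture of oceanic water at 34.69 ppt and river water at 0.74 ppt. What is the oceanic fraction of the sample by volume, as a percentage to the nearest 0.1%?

38.6%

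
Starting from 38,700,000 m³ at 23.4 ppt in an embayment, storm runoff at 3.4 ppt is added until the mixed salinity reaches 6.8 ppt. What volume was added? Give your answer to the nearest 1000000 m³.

Salt balance: 38,700,000×23.4 + V×3.4 = (38,700,000+V)×6.8
905,580,000 + 3.4V = 263,160,000 + 6.8V
642,420,000 = 3.4V
V = 188,947,058.82 m³

189000000 m³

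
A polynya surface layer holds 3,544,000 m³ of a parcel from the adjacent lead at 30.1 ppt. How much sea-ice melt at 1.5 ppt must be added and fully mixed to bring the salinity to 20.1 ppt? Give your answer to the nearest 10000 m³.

1910000 m³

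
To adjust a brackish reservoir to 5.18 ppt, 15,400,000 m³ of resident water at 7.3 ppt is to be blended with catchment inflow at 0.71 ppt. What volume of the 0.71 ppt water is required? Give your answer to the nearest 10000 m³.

Salt balance: 15,400,000×7.3 + V×0.71 = (15,400,000+V)×5.18
112,420,000 + 0.71V = 79,772,000 + 5.18V
32,648,000 = 4.47V
V = 7,303,803.13 m³

7300000 m³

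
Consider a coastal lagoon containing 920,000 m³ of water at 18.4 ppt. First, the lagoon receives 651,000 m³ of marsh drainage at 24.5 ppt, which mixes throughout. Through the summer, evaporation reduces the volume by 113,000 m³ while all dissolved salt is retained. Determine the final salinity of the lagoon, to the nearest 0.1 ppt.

22.5 ppt

After mixing: salt = 920,000×18.4 + 651,000×24.5 = 32,877,500; volume = 1,571,000 m³
After evaporation: salt unchanged = 32,877,500; volume = 1,571,000 − 113,000 = 1,458,000 m³
S = 32,877,500 / 1,458,000 = 22.5497 ppt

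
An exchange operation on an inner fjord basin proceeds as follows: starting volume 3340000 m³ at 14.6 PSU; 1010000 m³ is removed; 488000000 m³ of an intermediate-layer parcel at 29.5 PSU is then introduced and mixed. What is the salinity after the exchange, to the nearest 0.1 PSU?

29.4 PSU

Remaining after removal: 2,330,000 m³ at 14.6 PSU (salt = 34,018,000)
After addition: salt = 34,018,000 + 488,000,000×29.5 = 14,430,018,000; volume = 490,330,000 m³
S = 14,430,018,000 / 490,330,000 = 29.4292 PSU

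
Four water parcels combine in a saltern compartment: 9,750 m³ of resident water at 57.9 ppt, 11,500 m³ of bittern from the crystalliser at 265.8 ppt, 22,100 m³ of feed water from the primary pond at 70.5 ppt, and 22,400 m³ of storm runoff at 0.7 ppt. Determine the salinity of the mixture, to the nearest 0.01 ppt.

79.01 ppt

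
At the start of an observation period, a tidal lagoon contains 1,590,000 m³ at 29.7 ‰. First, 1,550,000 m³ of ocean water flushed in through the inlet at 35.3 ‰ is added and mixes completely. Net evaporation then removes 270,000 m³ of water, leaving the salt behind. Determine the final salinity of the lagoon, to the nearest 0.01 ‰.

35.52 ‰

After mixing: salt = 1,590,000×29.7 + 1,550,000×35.3 = 101,938,000; volume = 3,140,000 m³
After evaporation: salt unchanged = 101,938,000; volume = 3,140,000 − 270,000 = 2,870,000 m³
S = 101,938,000 / 2,870,000 = 35.5185 ‰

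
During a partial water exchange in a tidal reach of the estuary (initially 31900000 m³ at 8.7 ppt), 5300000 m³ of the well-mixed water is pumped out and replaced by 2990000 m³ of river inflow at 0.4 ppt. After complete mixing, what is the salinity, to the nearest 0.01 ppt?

Remaining after removal: 26,600,000 m³ at 8.7 ppt (salt = 231,420,000)
After addition: salt = 231,420,000 + 2,990,000×0.4 = 232,616,000; volume = 29,590,000 m³
S = 232,616,000 / 29,590,000 = 7.8613 ppt

7.86 ppt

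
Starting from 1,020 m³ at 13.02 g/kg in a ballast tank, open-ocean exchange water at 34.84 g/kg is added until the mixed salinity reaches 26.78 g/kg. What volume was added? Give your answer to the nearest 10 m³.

Salt balance: 1,020×13.02 + V×34.84 = (1,020+V)×26.78
13,280.4 + 34.84V = 27,315.6 + 26.78V
14,035.2 = 8.06V
V = 1,741.34 m³

1740 m³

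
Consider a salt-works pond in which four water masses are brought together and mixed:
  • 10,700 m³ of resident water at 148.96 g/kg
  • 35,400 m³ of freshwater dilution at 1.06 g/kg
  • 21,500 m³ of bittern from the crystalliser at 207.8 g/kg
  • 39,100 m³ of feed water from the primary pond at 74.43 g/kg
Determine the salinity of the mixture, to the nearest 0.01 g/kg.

Salt balance:
salt = 10,700×148.96 + 35,400×1.06 + 21,500×207.8 + 39,100×74.43 = 1,593,872 + 37,524 + 4,467,700 + 2,910,213 = 9,009,309
volume = 10,700 + 35,400 + 21,500 + 39,100 = 106,700 m³
S = 9,009,309 / 106,700 = 84.4359 g/kg

84.44 g/kg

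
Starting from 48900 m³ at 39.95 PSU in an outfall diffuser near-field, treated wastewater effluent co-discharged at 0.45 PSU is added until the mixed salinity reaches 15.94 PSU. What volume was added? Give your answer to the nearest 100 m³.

75800 m³

Salt balance: 48,900×39.95 + V×0.45 = (48,900+V)×15.94
1,953,555 + 0.45V = 779,466 + 15.94V
1,174,089 = 15.49V
V = 75,796.58 m³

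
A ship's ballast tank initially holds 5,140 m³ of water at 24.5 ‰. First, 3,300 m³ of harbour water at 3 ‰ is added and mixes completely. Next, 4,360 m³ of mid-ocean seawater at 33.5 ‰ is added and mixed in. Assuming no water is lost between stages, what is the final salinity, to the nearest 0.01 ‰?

By conservation of dissolved salt,
Initial salt = 5,140×24.5 = 125,930
After stage 1: salt = 125,930 + 3,300×3 = 135,830; volume = 8,440 m³; S = 16.094 ‰
After stage 2: salt = 135,830 + 4,360×33.5 = 281,890; volume = 12,800 m³
S = 281,890 / 12,800 = 22.0227 ‰

22.02 ‰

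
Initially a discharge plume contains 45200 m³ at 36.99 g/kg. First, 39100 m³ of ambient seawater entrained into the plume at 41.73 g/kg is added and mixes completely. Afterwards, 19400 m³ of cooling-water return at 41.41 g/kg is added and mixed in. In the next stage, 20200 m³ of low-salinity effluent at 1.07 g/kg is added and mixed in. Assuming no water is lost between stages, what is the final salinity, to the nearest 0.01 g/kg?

33.32 g/kg

Conserving salt mass:
Initial salt = 45,200×36.99 = 1,671,948
After stage 1: salt = 1,671,948 + 39,100×41.73 = 3,303,591; volume = 84,300 m³; S = 39.189 g/kg
After stage 2: salt = 3,303,591 + 19,400×41.41 = 4,106,945; volume = 103,700 m³; S = 39.604 g/kg
After stage 3: salt = 4,106,945 + 20,200×1.07 = 4,128,559; volume = 123,900 m³
S = 4,128,559 / 123,900 = 33.3217 g/kg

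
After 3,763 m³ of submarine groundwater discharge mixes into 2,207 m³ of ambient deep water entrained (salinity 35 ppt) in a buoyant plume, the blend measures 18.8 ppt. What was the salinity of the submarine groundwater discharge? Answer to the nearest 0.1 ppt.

9.3 ppt

Salt balance: 2,207×35 + 3,763×S = 5,970×18.8
77,245 + 3,763·S = 112,236
S = (112,236 − 77,245) / 3,763 = 9.2987 ppt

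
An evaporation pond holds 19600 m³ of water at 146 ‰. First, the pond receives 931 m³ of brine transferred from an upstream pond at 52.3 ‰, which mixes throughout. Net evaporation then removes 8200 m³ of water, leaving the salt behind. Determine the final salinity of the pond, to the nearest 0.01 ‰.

236.01 ‰

After mixing: salt = 19,600×146 + 931×52.3 = 2,910,291.3; volume = 20,531 m³
After evaporation: salt unchanged = 2,910,291.3; volume = 20,531 − 8,200 = 12,331 m³
S = 2,910,291.3 / 12,331 = 236.0142 ‰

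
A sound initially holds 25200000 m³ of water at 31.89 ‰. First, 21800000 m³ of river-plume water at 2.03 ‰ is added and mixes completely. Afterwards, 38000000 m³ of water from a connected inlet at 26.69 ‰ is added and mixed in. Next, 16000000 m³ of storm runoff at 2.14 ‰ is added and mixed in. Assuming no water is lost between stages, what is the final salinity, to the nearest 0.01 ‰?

18.78 ‰

Total salt / total volume:
Initial salt = 25,200,000×31.89 = 803,628,000
After stage 1: salt = 803,628,000 + 21,800,000×2.03 = 847,882,000; volume = 47,000,000 m³; S = 18.04 ‰
After stage 2: salt = 847,882,000 + 38,000,000×26.69 = 1,862,102,000; volume = 85,000,000 m³; S = 21.907 ‰
After stage 3: salt = 1,862,102,000 + 16,000,000×2.14 = 1,896,342,000; volume = 101,000,000 m³
S = 1,896,342,000 / 101,000,000 = 18.7757 ‰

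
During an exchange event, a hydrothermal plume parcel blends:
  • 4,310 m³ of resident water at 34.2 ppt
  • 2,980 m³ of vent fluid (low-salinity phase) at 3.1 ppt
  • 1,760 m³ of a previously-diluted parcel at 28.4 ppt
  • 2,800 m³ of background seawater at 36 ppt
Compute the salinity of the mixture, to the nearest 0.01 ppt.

25.94 ppt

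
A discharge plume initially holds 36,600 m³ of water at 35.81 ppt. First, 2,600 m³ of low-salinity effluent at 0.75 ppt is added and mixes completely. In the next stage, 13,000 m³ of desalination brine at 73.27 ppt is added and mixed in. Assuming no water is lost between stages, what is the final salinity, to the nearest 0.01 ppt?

43.39 ppt

Weighted by volume,
Initial salt = 36,600×35.81 = 1,310,646
After stage 1: salt = 1,310,646 + 2,600×0.75 = 1,312,596; volume = 39,200 m³; S = 33.485 ppt
After stage 2: salt = 1,312,596 + 13,000×73.27 = 2,265,106; volume = 52,200 m³
S = 2,265,106 / 52,200 = 43.3928 ppt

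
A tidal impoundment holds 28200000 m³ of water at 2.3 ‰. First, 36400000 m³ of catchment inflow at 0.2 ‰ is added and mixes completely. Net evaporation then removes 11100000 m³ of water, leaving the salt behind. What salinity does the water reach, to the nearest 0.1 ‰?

1.3 ‰

After mixing: salt = 28,200,000×2.3 + 36,400,000×0.2 = 72,140,000; volume = 64,600,000 m³
After evaporation: salt unchanged = 72,140,000; volume = 64,600,000 − 11,100,000 = 53,500,000 m³
S = 72,140,000 / 53,500,000 = 1.3484 ‰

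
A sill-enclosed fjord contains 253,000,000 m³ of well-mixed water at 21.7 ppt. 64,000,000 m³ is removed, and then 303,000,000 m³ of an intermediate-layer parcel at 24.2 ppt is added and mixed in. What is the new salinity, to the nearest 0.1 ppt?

23.2 ppt

Remaining after removal: 189,000,000 m³ at 21.7 ppt (salt = 4,101,300,000)
After addition: salt = 4,101,300,000 + 303,000,000×24.2 = 11,433,900,000; volume = 492,000,000 m³
S = 11,433,900,000 / 492,000,000 = 23.2396 ppt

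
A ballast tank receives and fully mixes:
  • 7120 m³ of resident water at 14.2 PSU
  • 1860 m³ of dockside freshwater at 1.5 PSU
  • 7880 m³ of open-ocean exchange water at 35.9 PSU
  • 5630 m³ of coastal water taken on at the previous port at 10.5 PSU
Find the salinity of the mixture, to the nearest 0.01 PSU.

Mass of salt is conserved:
salt = 7,120×14.2 + 1,860×1.5 + 7,880×35.9 + 5,630×10.5 = 101,104 + 2,790 + 282,892 + 59,115 = 445,901
volume = 7,120 + 1,860 + 7,880 + 5,630 = 22,490 m³
S = 445,901 / 22,490 = 19.8266 PSU

19.83 PSU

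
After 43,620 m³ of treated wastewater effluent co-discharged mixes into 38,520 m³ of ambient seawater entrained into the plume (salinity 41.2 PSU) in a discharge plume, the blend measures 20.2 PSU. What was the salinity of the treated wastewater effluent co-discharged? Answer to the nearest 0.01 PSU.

Salt balance: 38,520×41.2 + 43,620×S = 82,140×20.2
1,587,024 + 43,620·S = 1,659,228
S = (1,659,228 − 1,587,024) / 43,620 = 1.6553 PSU

1.66 PSU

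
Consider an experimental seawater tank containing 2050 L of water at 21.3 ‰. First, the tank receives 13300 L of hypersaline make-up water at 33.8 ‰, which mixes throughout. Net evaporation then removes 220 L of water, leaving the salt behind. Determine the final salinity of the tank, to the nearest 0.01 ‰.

After mixing: salt = 2,050×21.3 + 13,300×33.8 = 493,205; volume = 15,350 L
After evaporation: salt unchanged = 493,205; volume = 15,350 − 220 = 15,130 L
S = 493,205 / 15,130 = 32.5978 ‰

32.60 ‰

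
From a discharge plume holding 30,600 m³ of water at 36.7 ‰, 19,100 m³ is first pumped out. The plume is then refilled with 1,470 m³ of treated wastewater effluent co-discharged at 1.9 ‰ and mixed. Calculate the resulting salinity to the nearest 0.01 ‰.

Remaining after removal: 11,500 m³ at 36.7 ‰ (salt = 422,050)
After addition: salt = 422,050 + 1,470×1.9 = 424,843; volume = 12,970 m³
S = 424,843 / 12,970 = 32.7558 ‰

32.76 ‰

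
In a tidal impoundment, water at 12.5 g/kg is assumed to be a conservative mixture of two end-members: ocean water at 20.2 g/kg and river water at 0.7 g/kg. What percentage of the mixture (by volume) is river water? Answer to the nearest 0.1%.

39.5%

Let f be the freshwater fraction. Salt balance per unit volume:
f×0.7 + (1−f)×20.2 = 12.5
f = (20.2 − 12.5) / (20.2 − 0.7) = 7.7/19.5 = 0.3949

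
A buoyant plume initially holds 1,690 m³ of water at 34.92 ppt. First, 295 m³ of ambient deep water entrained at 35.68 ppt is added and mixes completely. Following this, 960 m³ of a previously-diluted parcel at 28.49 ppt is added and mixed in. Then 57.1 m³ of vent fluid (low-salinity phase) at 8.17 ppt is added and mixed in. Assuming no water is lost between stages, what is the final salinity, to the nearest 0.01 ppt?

32.43 ppt

Mass of salt is conserved:
Initial salt = 1,690×34.92 = 59,014.8
After stage 1: salt = 59,014.8 + 295×35.68 = 69,540.4; volume = 1,985 m³; S = 35.033 ppt
After stage 2: salt = 69,540.4 + 960×28.49 = 96,890.8; volume = 2,945 m³; S = 32.9 ppt
After stage 3: salt = 96,890.8 + 57.1×8.17 = 97,357.307; volume = 3,002.1 m³
S = 97,357.307 / 3,002.1 = 32.4297 ppt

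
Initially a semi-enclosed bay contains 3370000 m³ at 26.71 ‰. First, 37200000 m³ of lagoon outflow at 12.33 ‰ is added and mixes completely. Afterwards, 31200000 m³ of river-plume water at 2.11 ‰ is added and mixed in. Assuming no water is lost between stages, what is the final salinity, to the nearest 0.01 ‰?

8.56 ‰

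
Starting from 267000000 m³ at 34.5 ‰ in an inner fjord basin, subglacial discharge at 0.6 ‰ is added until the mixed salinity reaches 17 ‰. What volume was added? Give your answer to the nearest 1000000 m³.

285000000 m³

Salt balance: 267,000,000×34.5 + V×0.6 = (267,000,000+V)×17
9,211,500,000 + 0.6V = 4,539,000,000 + 17V
4,672,500,000 = 16.4V
V = 284,908,536.59 m³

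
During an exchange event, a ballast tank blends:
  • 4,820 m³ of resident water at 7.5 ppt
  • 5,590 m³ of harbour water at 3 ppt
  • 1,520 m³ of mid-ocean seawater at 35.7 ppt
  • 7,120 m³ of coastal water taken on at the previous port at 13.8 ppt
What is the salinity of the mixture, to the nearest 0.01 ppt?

10.78 ppt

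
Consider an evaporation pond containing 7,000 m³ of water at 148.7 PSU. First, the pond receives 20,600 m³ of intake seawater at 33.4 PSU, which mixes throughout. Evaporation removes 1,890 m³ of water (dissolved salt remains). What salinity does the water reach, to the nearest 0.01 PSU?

After mixing: salt = 7,000×148.7 + 20,600×33.4 = 1,728,940; volume = 27,600 m³
After evaporation: salt unchanged = 1,728,940; volume = 27,600 − 1,890 = 25,710 m³
S = 1,728,940 / 25,710 = 67.2478 PSU

67.25 PSU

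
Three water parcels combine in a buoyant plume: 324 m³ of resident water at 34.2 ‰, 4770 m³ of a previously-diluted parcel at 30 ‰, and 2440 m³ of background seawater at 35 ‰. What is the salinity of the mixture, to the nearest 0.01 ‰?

31.80 ‰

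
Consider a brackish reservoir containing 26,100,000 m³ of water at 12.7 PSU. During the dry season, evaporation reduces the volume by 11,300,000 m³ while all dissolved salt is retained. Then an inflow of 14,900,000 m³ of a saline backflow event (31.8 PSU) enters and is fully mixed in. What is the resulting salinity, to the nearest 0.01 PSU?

After evaporation: salt = 26,100,000×12.7 = 331,470,000; volume = 26,100,000 − 11,300,000 = 14,800,000 m³
After mixing: salt = 331,470,000 + 14,900,000×31.8 = 805,290,000; volume = 14,800,000 + 14,900,000 = 29,700,000 m³
S = 805,290,000 / 29,700,000 = 27.1141 PSU

27.11 PSU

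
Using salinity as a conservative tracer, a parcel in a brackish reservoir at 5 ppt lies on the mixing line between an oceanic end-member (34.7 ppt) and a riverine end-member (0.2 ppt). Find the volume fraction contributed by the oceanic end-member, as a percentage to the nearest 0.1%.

13.9%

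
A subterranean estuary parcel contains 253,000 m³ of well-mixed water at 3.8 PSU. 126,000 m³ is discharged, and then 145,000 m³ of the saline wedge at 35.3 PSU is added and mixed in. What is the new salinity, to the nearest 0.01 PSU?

20.59 PSU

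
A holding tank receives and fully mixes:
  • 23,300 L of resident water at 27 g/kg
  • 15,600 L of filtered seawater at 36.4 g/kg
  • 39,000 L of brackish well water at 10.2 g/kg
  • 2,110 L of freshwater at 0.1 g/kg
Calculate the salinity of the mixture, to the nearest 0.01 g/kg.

Salt balance:
salt = 23,300×27 + 15,600×36.4 + 39,000×10.2 + 2,110×0.1 = 629,100 + 567,840 + 397,800 + 211 = 1,594,951
volume = 23,300 + 15,600 + 39,000 + 2,110 = 80,010 L
S = 1,594,951 / 80,010 = 19.9344 g/kg

19.93 g/kg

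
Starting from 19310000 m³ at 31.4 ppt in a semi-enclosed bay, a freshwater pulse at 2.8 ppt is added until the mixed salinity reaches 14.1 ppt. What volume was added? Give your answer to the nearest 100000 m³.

29600000 m³

Salt balance: 19,310,000×31.4 + V×2.8 = (19,310,000+V)×14.1
606,334,000 + 2.8V = 272,271,000 + 14.1V
334,063,000 = 11.3V
V = 29,563,097.35 m³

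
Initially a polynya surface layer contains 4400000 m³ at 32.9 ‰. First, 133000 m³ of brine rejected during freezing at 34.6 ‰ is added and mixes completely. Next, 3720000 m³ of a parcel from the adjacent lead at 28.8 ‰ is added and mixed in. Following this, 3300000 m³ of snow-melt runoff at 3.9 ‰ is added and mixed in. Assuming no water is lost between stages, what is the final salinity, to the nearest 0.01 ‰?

23.32 ‰

Weighted by volume,
Initial salt = 4,400,000×32.9 = 144,760,000
After stage 1: salt = 144,760,000 + 133,000×34.6 = 149,361,800; volume = 4,533,000 m³; S = 32.95 ‰
After stage 2: salt = 149,361,800 + 3,720,000×28.8 = 256,497,800; volume = 8,253,000 m³; S = 31.079 ‰
After stage 3: salt = 256,497,800 + 3,300,000×3.9 = 269,367,800; volume = 11,553,000 m³
S = 269,367,800 / 11,553,000 = 23.3158 ‰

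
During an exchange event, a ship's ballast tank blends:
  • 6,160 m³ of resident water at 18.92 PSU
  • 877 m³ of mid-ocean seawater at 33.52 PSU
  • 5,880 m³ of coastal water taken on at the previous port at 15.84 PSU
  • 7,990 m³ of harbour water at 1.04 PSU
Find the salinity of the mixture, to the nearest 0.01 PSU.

11.83 PSU

Total salt / total volume:
salt = 6,160×18.92 + 877×33.52 + 5,880×15.84 + 7,990×1.04 = 116,547.2 + 29,397.04 + 93,139.2 + 8,309.6 = 247,393.04
volume = 6,160 + 877 + 5,880 + 7,990 = 20,907 m³
S = 247,393.04 / 20,907 = 11.833 PSU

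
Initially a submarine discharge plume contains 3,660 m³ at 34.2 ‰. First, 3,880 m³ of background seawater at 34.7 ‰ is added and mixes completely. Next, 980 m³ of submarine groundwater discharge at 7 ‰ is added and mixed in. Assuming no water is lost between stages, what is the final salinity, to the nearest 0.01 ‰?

31.30 ‰

Mass of salt is conserved:
Initial salt = 3,660×34.2 = 125,172
After stage 1: salt = 125,172 + 3,880×34.7 = 259,808; volume = 7,540 m³; S = 34.457 ‰
After stage 2: salt = 259,808 + 980×7 = 266,668; volume = 8,520 m³
S = 266,668 / 8,520 = 31.2991 ‰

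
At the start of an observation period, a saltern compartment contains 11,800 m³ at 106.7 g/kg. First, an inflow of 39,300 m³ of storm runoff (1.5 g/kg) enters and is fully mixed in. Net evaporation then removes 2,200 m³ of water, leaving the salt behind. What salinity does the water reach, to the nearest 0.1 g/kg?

27.0 g/kg

After mixing: salt = 11,800×106.7 + 39,300×1.5 = 1,318,010; volume = 51,100 m³
After evaporation: salt unchanged = 1,318,010; volume = 51,100 − 2,200 = 48,900 m³
S = 1,318,010 / 48,900 = 26.9532 g/kg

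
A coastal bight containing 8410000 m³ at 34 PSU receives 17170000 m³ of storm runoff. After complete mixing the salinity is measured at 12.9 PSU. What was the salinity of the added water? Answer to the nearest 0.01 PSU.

2.57 PSU

Salt balance: 8,410,000×34 + 17,170,000×S = 25,580,000×12.9
285,940,000 + 17,170,000·S = 329,982,000
S = (329,982,000 − 285,940,000) / 17,170,000 = 2.5651 PSU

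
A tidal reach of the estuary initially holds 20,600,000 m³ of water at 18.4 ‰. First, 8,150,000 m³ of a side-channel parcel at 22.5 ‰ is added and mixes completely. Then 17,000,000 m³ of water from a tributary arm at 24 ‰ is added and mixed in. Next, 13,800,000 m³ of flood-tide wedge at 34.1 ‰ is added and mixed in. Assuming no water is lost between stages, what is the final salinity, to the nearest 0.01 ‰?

Weighted by volume,
Initial salt = 20,600,000×18.4 = 379,040,000
After stage 1: salt = 379,040,000 + 8,150,000×22.5 = 562,415,000; volume = 28,750,000 m³; S = 19.562 ‰
After stage 2: salt = 562,415,000 + 17,000,000×24 = 970,415,000; volume = 45,750,000 m³; S = 21.211 ‰
After stage 3: salt = 970,415,000 + 13,800,000×34.1 = 1,440,995,000; volume = 59,550,000 m³
S = 1,440,995,000 / 59,550,000 = 24.1981 ‰

24.20 ‰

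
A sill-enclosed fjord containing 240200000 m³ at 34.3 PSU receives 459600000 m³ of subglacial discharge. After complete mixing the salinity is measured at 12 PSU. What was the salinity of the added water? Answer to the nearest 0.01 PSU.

Salt balance: 240,200,000×34.3 + 459,600,000×S = 699,800,000×12
8,238,860,000 + 459,600,000·S = 8,397,600,000
S = (8,397,600,000 − 8,238,860,000) / 459,600,000 = 0.3454 PSU

0.35 PSU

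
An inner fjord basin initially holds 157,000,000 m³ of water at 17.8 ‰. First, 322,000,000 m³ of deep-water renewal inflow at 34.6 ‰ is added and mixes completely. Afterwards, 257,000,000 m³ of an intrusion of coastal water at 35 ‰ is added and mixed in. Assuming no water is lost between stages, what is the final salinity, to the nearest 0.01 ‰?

31.16 ‰

Salt balance:
Initial salt = 157,000,000×17.8 = 2,794,600,000
After stage 1: salt = 2,794,600,000 + 322,000,000×34.6 = 13,935,800,000; volume = 479,000,000 m³; S = 29.094 ‰
After stage 2: salt = 13,935,800,000 + 257,000,000×35 = 22,930,800,000; volume = 736,000,000 m³
S = 22,930,800,000 / 736,000,000 = 31.156 ‰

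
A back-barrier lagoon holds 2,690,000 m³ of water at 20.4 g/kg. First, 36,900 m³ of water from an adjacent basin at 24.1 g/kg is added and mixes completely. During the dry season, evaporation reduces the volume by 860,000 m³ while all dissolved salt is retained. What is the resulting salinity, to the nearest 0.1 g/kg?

After mixing: salt = 2,690,000×20.4 + 36,900×24.1 = 55,765,290; volume = 2,726,900 m³
After evaporation: salt unchanged = 55,765,290; volume = 2,726,900 − 860,000 = 1,866,900 m³
S = 55,765,290 / 1,866,900 = 29.8705 g/kg

29.9 g/kg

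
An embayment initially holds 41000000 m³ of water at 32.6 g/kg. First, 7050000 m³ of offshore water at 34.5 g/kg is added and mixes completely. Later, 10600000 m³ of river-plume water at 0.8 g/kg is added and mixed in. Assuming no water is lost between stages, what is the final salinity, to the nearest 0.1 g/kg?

27.1 g/kg

Salt balance:
Initial salt = 41,000,000×32.6 = 1,336,600,000
After stage 1: salt = 1,336,600,000 + 7,050,000×34.5 = 1,579,825,000; volume = 48,050,000 m³; S = 32.879 g/kg
After stage 2: salt = 1,579,825,000 + 10,600,000×0.8 = 1,588,305,000; volume = 58,650,000 m³
S = 1,588,305,000 / 58,650,000 = 27.0811 g/kg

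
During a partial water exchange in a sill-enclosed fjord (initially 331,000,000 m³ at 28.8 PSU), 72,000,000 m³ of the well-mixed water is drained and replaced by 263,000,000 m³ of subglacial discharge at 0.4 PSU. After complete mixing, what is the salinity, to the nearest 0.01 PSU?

14.49 PSU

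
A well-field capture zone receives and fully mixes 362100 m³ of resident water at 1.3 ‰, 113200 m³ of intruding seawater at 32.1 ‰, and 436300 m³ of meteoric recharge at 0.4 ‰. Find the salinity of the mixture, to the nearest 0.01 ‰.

Salt balance:
salt = 362,100×1.3 + 113,200×32.1 + 436,300×0.4 = 470,730 + 3,633,720 + 174,520 = 4,278,970
volume = 362,100 + 113,200 + 436,300 = 911,600 m³
S = 4,278,970 / 911,600 = 4.6939 ‰

4.69 ‰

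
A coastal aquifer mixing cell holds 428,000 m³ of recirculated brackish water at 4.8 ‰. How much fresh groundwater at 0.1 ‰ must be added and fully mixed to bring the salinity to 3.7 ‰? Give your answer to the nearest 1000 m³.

131000 m³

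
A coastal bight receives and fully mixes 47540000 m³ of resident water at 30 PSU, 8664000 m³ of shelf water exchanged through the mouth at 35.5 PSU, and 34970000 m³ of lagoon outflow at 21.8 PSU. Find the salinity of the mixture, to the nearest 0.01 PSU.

27.38 PSU

Conserving salt mass:
salt = 47,540,000×30 + 8,664,000×35.5 + 34,970,000×21.8 = 1,426,200,000 + 307,572,000 + 762,346,000 = 2,496,118,000
volume = 47,540,000 + 8,664,000 + 34,970,000 = 91,174,000 m³
S = 2,496,118,000 / 91,174,000 = 27.3775 PSU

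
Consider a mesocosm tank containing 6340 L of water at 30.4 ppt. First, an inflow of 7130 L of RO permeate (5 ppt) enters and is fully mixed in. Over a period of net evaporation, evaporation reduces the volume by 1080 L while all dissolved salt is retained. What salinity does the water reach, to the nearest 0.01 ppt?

After mixing: salt = 6,340×30.4 + 7,130×5 = 228,386; volume = 13,470 L
After evaporation: salt unchanged = 228,386; volume = 13,470 − 1,080 = 12,390 L
S = 228,386 / 12,390 = 18.4331 ppt

18.43 ppt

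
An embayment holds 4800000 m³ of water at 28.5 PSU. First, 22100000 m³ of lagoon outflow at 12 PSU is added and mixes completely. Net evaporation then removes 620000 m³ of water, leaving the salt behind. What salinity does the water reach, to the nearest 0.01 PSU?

After mixing: salt = 4,800,000×28.5 + 22,100,000×12 = 402,000,000; volume = 26,900,000 m³
After evaporation: salt unchanged = 402,000,000; volume = 26,900,000 − 620,000 = 26,280,000 m³
S = 402,000,000 / 26,280,000 = 15.2968 PSU

15.30 PSU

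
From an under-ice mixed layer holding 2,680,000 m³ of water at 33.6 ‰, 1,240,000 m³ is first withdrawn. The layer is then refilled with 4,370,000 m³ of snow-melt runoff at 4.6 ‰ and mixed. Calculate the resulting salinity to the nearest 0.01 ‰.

Remaining after removal: 1,440,000 m³ at 33.6 ‰ (salt = 48,384,000)
After addition: salt = 48,384,000 + 4,370,000×4.6 = 68,486,000; volume = 5,810,000 m³
S = 68,486,000 / 5,810,000 = 11.7876 ‰

11.79 ‰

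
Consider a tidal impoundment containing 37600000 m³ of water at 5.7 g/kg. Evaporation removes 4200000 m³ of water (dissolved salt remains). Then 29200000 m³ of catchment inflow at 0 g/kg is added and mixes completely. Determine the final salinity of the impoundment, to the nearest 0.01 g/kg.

3.42 g/kg

After evaporation: salt = 37,600,000×5.7 = 214,320,000; volume = 37,600,000 − 4,200,000 = 33,400,000 m³
After mixing: salt = 214,320,000 + 29,200,000×0 = 214,320,000; volume = 33,400,000 + 29,200,000 = 62,600,000 m³
S = 214,320,000 / 62,600,000 = 3.4236 g/kg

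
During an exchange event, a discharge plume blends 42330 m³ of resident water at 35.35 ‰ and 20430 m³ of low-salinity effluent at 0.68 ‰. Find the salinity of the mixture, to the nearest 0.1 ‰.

24.1 ‰

Conserving salt mass:
salt = 42,330×35.35 + 20,430×0.68 = 1,496,365.5 + 13,892.4 = 1,510,257.9
volume = 42,330 + 20,430 = 62,760 m³
S = 1,510,257.9 / 62,760 = 24.064 ‰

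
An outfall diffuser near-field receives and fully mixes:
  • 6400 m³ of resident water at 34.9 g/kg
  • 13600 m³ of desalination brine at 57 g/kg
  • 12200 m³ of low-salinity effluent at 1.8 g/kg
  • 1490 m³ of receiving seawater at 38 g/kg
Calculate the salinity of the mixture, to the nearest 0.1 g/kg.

32.0 g/kg

By conservation of dissolved salt,
salt = 6,400×34.9 + 13,600×57 + 12,200×1.8 + 1,490×38 = 223,360 + 775,200 + 21,960 + 56,620 = 1,077,140
volume = 6,400 + 13,600 + 12,200 + 1,490 = 33,690 m³
S = 1,077,140 / 33,690 = 31.972 g/kg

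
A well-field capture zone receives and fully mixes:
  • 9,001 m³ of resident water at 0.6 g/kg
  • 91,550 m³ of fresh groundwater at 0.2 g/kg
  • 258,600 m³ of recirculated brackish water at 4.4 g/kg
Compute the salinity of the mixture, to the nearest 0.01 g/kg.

Weighted by volume,
salt = 9,001×0.6 + 91,550×0.2 + 258,600×4.4 = 5,400.6 + 18,310 + 1,137,840 = 1,161,550.6
volume = 9,001 + 91,550 + 258,600 = 359,151 m³
S = 1,161,550.6 / 359,151 = 3.2342 g/kg

3.23 g/kg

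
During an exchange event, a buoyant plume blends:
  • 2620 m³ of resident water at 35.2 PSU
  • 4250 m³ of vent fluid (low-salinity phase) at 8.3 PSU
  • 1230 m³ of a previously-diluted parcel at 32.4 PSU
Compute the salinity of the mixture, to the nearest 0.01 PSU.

20.66 PSU

Salt balance:
salt = 2,620×35.2 + 4,250×8.3 + 1,230×32.4 = 92,224 + 35,275 + 39,852 = 167,351
volume = 2,620 + 4,250 + 1,230 = 8,100 m³
S = 167,351 / 8,100 = 20.6606 PSU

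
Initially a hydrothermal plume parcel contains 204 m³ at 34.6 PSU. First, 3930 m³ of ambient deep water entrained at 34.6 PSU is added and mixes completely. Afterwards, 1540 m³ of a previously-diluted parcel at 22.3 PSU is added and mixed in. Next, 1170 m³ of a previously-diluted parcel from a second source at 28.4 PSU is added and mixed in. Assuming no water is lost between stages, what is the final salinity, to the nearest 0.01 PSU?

Weighted by volume,
Initial salt = 204×34.6 = 7,058.4
After stage 1: salt = 7,058.4 + 3,930×34.6 = 143,036.4; volume = 4,134 m³; S = 34.6 PSU
After stage 2: salt = 143,036.4 + 1,540×22.3 = 177,378.4; volume = 5,674 m³; S = 31.262 PSU
After stage 3: salt = 177,378.4 + 1,170×28.4 = 210,606.4; volume = 6,844 m³
S = 210,606.4 / 6,844 = 30.7724 PSU

30.77 PSU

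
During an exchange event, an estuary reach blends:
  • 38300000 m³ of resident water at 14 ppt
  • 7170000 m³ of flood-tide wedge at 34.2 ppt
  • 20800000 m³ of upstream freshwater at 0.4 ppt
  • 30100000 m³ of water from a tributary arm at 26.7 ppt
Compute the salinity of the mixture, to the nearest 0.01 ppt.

Salt balance:
salt = 38,300,000×14 + 7,170,000×34.2 + 20,800,000×0.4 + 30,100,000×26.7 = 536,200,000 + 245,214,000 + 8,320,000 + 803,670,000 = 1,593,404,000
volume = 38,300,000 + 7,170,000 + 20,800,000 + 30,100,000 = 96,370,000 m³
S = 1,593,404,000 / 96,370,000 = 16.5342 ppt

16.53 ppt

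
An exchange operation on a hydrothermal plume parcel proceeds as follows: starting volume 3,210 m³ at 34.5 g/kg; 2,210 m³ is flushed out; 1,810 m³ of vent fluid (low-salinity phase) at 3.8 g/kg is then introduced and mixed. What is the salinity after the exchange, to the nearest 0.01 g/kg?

14.73 g/kg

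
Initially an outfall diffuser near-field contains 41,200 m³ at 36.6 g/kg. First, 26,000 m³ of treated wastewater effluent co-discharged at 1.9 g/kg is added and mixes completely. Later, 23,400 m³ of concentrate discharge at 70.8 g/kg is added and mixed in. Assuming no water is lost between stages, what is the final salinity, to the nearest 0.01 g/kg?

Conserving salt mass:
Initial salt = 41,200×36.6 = 1,507,920
After stage 1: salt = 1,507,920 + 26,000×1.9 = 1,557,320; volume = 67,200 m³; S = 23.174 g/kg
After stage 2: salt = 1,557,320 + 23,400×70.8 = 3,214,040; volume = 90,600 m³
S = 3,214,040 / 90,600 = 35.4751 g/kg

35.48 g/kg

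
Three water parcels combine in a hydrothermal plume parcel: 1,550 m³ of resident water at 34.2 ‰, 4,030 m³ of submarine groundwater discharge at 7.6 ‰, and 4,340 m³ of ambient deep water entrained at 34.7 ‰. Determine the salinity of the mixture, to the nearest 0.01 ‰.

Total salt / total volume:
salt = 1,550×34.2 + 4,030×7.6 + 4,340×34.7 = 53,010 + 30,628 + 150,598 = 234,236
volume = 1,550 + 4,030 + 4,340 = 9,920 m³
S = 234,236 / 9,920 = 23.6125 ‰

23.61 ‰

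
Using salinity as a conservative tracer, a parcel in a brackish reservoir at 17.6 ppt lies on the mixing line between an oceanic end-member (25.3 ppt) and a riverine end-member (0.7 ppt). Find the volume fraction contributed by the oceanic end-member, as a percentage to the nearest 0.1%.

68.7%

Let g be the oceanic fraction. Salt balance per unit volume:
g×25.3 + (1−g)×0.7 = 17.6
g = (17.6 − 0.7) / (25.3 − 0.7) = 16.9/24.6 = 0.687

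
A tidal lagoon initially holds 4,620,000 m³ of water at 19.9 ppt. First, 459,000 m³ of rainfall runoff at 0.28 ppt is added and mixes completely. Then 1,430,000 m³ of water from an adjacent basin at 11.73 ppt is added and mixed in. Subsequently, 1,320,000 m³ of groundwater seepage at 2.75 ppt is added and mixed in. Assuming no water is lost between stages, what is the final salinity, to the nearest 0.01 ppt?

14.37 ppt

Salt balance:
Initial salt = 4,620,000×19.9 = 91,938,000
After stage 1: salt = 91,938,000 + 459,000×0.28 = 92,066,520; volume = 5,079,000 m³; S = 18.127 ppt
After stage 2: salt = 92,066,520 + 1,430,000×11.73 = 108,840,420; volume = 6,509,000 m³; S = 16.722 ppt
After stage 3: salt = 108,840,420 + 1,320,000×2.75 = 112,470,420; volume = 7,829,000 m³
S = 112,470,420 / 7,829,000 = 14.3659 ppt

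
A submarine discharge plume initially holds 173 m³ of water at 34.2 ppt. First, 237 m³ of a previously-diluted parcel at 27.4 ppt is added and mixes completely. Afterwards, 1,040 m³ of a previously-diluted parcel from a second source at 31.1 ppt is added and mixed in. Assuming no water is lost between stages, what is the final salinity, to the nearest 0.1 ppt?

30.9 ppt

Salt balance:
Initial salt = 173×34.2 = 5,916.6
After stage 1: salt = 5,916.6 + 237×27.4 = 12,410.4; volume = 410 m³; S = 30.269 ppt
After stage 2: salt = 12,410.4 + 1,040×31.1 = 44,754.4; volume = 1,450 m³
S = 44,754.4 / 1,450 = 30.8651 ppt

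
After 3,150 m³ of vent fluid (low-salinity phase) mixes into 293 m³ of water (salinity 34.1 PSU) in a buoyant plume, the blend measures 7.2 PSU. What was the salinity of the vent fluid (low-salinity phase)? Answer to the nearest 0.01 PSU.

4.70 PSU

Salt balance: 293×34.1 + 3,150×S = 3,443×7.2
9,991.3 + 3,150·S = 24,789.6
S = (24,789.6 − 9,991.3) / 3,150 = 4.6979 PSU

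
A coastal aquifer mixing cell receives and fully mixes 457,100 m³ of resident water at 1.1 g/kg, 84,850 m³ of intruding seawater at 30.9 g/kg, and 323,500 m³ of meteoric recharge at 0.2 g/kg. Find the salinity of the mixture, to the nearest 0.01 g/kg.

3.69 g/kg

Conserving salt mass:
salt = 457,100×1.1 + 84,850×30.9 + 323,500×0.2 = 502,810 + 2,621,865 + 64,700 = 3,189,375
volume = 457,100 + 84,850 + 323,500 = 865,450 m³
S = 3,189,375 / 865,450 = 3.6852 g/kg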